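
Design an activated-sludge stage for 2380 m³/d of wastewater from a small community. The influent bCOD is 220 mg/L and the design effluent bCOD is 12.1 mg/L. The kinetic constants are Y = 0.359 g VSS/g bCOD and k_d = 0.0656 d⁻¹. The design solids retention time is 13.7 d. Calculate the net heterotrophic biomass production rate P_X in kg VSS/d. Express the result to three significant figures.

The observed yield is Y_obs = Y/(1 + k_d·θ_c) = 0.359 / (1 + 0.0656 × 13.7) = 0.359 / 1.899 = 0.1891 g VSS per g bCOD removed.
Substrate removed = Q·(S₀ − S) = 2380 m³/d × (220 − 12.1) g/m³ = 4.95×10^5 g/d = 494.8 kg/d.
P_X = Y_obs · Q(S₀ − S) = 0.1891 × 494.8 = 93.55 kg VSS/d.

P_X ≈ 93.6 kg VSS/d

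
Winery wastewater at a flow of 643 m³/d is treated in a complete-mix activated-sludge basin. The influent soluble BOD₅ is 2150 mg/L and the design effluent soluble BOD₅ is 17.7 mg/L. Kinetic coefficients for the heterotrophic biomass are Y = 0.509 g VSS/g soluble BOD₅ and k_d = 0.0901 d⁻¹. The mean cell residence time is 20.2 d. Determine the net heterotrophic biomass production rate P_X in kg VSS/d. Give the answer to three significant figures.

Observed yield with endogenous decay: Y_obs = Y / (1 + k_d·θ_c) = 0.509 / (1 + 0.0901 × 20.2) = 0.509 / 2.820 = 0.1805 g VSS/g soluble BOD₅.
Mass of soluble BOD₅ removed per day: Q(S₀ − S) = 643 × 2132 g/m³ = 1371 kg/d.
P_X = Y_obs · Q(S₀ − S) = 0.1805 × 1371 = 247.5 kg VSS/d.

P_X ≈ 247 kg VSS/d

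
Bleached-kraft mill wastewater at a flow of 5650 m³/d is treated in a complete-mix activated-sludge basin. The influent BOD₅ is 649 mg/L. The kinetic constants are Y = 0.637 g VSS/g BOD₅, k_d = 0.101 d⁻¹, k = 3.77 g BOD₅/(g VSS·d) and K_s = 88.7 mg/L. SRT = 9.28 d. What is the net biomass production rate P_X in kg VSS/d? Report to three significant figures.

From the Monod/SRT balance for a CMAS, S = K_s·(1+k_d θ_c)/[θ_c·(Y k − k_d) − 1] = 88.7 × (1 + 0.101 × 9.28) / [9.28 × (0.637 × 3.77 − 0.101) − 1] = 171.8 / 20.35 = 8.445 mg/L.
The observed yield is Y_obs = Y/(1 + k_d·θ_c) = 0.637 / (1 + 0.101 × 9.28) = 0.637 / 1.937 = 0.3288 g VSS per g BOD₅ removed.
Substrate removed = Q·(S₀ − S) = 5650 m³/d × (649 − 8.44) g/m³ = 3.62×10^6 g/d = 3619 kg/d.
So the net sludge growth is P_X = 0.3288 × 3619 = 1190 kg VSS/d.

P_X ≈ 1190 kg VSS/d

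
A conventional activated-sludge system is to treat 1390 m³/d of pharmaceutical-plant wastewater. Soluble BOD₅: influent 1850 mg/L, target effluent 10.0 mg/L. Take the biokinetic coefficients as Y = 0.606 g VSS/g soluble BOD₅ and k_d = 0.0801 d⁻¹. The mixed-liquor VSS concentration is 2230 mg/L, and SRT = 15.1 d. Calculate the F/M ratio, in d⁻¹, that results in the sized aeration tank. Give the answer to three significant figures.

Steady-state biomass mass balance: V·X·(1 + k_d·θ_c) = Y·Q·(S₀ − S)·θ_c, so V = 0.606 × 1390 × (1850 − 10.0) × 15.1 / [2230 × (1 + 0.0801 × 15.1)] = 2.34×10^7 / 4927 = 4750 m³.
F/M = Q·S₀ / (V·X) = 1390 × 1850 / (4750 × 2230) = 0.2428 g soluble BOD₅·(g VSS·d)⁻¹.

F/M ≈ 0.243 d⁻¹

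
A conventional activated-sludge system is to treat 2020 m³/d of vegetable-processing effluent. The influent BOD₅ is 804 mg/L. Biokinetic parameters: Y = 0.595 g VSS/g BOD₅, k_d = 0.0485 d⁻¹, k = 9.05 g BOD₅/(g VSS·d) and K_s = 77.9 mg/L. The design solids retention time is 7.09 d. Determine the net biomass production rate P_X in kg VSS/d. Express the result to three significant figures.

P_X ≈ 717 kg VSS/d

From the Monod/SRT balance for a CMAS, S = K_s·(1+k_d θ_c)/[θ_c·(Y k − k_d) − 1] = 77.9 × (1 + 0.0485 × 7.09) / [7.09 × (0.595 × 9.05 − 0.0485) − 1] = 104.7 / 36.83 = 2.842 mg/L.
The observed yield is Y_obs = Y/(1 + k_d·θ_c) = 0.595 / (1 + 0.0485 × 7.09) = 0.595 / 1.344 = 0.4428 g VSS per g BOD₅ removed.
Substrate removed = Q·(S₀ − S) = 2020 m³/d × (804 − 2.84) g/m³ = 1.62×10^6 g/d = 1618 kg/d.
P_X = Y_obs · Q(S₀ − S) = 0.4428 × 1618 = 716.5 kg VSS/d.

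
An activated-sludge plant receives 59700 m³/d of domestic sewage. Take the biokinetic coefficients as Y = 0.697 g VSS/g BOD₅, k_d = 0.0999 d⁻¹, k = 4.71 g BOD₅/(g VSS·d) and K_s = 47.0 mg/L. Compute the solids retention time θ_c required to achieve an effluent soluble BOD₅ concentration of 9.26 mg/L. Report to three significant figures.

θ_c ≈ 2.27 d

From 1/θ_c = Y·k·S/(K_s + S) − k_d: Y·k·S/(K_s+S) = 0.697 × 4.71 × 9.26 / (47.0 + 9.26) = 0.5403 d⁻¹.
θ_c = 1/(μ − k_d) = 1/(0.5403 − 0.0999) = 1/0.4404 = 2.270 d.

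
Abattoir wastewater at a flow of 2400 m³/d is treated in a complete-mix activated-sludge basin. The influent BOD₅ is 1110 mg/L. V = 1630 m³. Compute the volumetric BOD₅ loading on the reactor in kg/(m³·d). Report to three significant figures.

L_v = Q S₀ / V = 2400 × 1110 × 10⁻³ / 1630 = 1.634 kg/(m³·d).

L_v ≈ 1.63 kg BOD₅/(m³·d)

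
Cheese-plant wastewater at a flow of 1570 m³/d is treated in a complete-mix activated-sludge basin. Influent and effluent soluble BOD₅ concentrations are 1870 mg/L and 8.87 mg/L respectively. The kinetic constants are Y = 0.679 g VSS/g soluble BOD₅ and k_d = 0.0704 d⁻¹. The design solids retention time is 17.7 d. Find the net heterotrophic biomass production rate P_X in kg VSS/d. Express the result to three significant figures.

P_X ≈ 883 kg VSS/d

The observed yield is Y_obs = Y/(1 + k_d·θ_c) = 0.679 / (1 + 0.0704 × 17.7) = 0.679 / 2.246 = 0.3023 g VSS per g soluble BOD₅ removed.
Substrate removed = Q·(S₀ − S) = 1570 m³/d × (1870 − 8.87) g/m³ = 2.92×10^6 g/d = 2922 kg/d.
Net biomass production P_X = Y_obs × Q·(S₀ − S) = 0.3023 × 2922 = 883.3 kg VSS/d.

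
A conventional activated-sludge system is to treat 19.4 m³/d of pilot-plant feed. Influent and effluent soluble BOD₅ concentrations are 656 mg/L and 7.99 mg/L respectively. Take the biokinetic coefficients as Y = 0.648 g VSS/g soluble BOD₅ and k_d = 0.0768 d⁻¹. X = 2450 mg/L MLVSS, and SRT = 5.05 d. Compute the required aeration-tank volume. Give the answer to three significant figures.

Rearranging the biomass balance for a CMAS with decay, V = Y·Q·ΔS·θ_c / [X·(1+k_d θ_c)] = 0.648 × 19.4 × (656 − 7.99) × 5.05 / [2450 × (1 + 0.0768 × 5.05)] = 4.11×10^4 / 3400 = 12.10 m³.

V ≈ 12.1 m³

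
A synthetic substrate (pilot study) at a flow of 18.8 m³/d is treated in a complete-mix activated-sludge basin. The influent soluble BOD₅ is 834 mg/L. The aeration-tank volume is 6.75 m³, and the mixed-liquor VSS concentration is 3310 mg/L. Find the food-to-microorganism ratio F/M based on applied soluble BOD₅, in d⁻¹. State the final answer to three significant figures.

F/M = Q·S₀ / (V·X) = 18.8 × 834 / (6.750 × 3310) = 0.7018 g soluble BOD₅·(g VSS·d)⁻¹.

F/M ≈ 0.702 d⁻¹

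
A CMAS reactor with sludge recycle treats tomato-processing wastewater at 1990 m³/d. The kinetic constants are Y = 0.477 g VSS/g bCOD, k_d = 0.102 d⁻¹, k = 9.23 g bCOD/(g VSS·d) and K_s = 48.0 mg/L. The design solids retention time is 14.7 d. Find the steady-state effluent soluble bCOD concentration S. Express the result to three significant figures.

S ≈ 1.93 mg/L

Effluent substrate depends only on kinetics and SRT: S = K_s(1 + k_d θ_c) / [θ_c(Yk − k_d) − 1] = 48.0 × (1 + 0.102 × 14.7) / [14.7 × (0.477 × 9.23 − 0.102) − 1] = 120.0 / 62.22 = 1.928 mg/L.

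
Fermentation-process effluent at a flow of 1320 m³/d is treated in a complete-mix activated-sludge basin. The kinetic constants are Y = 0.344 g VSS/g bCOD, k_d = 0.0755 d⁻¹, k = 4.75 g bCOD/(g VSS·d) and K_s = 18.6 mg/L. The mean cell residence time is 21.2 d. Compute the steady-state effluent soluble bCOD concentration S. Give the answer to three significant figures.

S ≈ 1.51 mg/L

From the Monod/SRT balance for a CMAS, S = K_s·(1+k_d θ_c)/[θ_c·(Y k − k_d) − 1] = 18.6 × (1 + 0.0755 × 21.2) / [21.2 × (0.344 × 4.75 − 0.0755) − 1] = 48.37 / 32.04 = 1.510 mg/L.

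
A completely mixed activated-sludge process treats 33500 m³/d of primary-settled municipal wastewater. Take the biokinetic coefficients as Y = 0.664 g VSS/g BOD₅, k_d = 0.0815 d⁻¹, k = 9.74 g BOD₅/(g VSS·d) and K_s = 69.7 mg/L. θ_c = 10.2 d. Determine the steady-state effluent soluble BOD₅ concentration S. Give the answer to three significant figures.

S ≈ 1.99 mg/L

For a completely mixed reactor with recycle the Lawrence–McCarty relation gives S = K_s·(1 + k_d·θ_c) / [θ_c·(Y·k − k_d) − 1] = 69.7 × (1 + 0.0815 × 10.2) / [10.2 × (0.664 × 9.74 − 0.0815) − 1] = 127.6 / 64.14 = 1.990 mg/L.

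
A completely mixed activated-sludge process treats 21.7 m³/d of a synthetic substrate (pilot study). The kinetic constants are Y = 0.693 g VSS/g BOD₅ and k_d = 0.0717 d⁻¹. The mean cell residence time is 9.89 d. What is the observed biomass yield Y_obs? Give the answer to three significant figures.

Y_obs ≈ 0.405 g VSS/g BOD₅

The observed yield is Y_obs = Y/(1 + k_d·θ_c) = 0.693 / (1 + 0.0717 × 9.89) = 0.693 / 1.709 = 0.4055 g VSS per g BOD₅ removed.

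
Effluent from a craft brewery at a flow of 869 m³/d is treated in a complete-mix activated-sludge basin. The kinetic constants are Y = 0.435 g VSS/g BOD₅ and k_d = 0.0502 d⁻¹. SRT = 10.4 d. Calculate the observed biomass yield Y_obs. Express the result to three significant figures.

Y_obs = Y / (1 + k_d θ_c) = 0.435 / (1 + 0.0502 × 10.4) = 0.435 / 1.522 = 0.2858.

Y_obs ≈ 0.286 g VSS/g BOD₅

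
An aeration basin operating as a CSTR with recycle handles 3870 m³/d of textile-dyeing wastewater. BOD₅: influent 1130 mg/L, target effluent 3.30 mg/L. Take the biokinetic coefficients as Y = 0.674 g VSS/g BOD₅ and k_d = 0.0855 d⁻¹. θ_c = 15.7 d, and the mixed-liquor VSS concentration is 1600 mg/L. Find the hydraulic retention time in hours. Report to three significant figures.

From the SRT design equation V = Y Q (S₀−S) θ_c / [X (1 + k_d θ_c)] = 0.674 × 3870 × (1130 − 3.30) × 15.7 / [1600 × (1 + 0.0855 × 15.7)] = 4.61×10^7 / 3748 = 12311 m³.
τ = V/Q = 12311/3870 = 3.181 d, or 76.35 h.

τ ≈ 76.3 h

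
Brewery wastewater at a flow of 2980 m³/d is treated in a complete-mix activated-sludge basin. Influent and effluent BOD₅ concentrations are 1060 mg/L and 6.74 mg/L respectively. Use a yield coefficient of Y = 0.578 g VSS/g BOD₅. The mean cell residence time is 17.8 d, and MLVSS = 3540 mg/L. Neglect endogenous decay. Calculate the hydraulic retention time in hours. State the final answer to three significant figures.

Biomass mass balance (decay neglected): V·X = Y·Q·(S₀ − S)·θ_c, so V = 0.578 × 2980 × (1060 − 6.74) × 17.8 / 3540 = 9122 m³.
τ = V/Q = 9122/2980 = 3.061 d, or 73.47 h.

τ ≈ 73.5 h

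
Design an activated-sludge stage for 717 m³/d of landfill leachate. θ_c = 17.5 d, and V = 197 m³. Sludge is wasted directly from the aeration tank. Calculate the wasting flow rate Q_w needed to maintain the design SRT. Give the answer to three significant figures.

Wasting from the aeration tank: Q_w = V / θ_c = 197.0 / 17.5 = 11.26 m³/d.

Q_w ≈ 11.3 m³/d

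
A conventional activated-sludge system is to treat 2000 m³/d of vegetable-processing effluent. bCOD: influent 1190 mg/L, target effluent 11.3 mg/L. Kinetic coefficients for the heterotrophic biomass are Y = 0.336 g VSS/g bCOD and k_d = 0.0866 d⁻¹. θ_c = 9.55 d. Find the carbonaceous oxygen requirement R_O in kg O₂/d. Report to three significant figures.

R_O ≈ 1740 kg O₂/d

The observed yield is Y_obs = Y/(1 + k_d·θ_c) = 0.336 / (1 + 0.0866 × 9.55) = 0.336 / 1.827 = 0.1839 g VSS per g bCOD removed.
ΔS = 1190 − 11.3 = 1179 mg/L, so the substrate removal rate is 2000 × 1179/1000 = 2357 kg bCOD/d.
P_X = Y_obs·Q·(S₀ − S) = 0.1839 × 2357 = 433.5 kg VSS/d.
R_O = Q·(S₀ − S) − 1.42·P_X = 2357 − 1.42 × 433.5 = 1742 kg O₂/d.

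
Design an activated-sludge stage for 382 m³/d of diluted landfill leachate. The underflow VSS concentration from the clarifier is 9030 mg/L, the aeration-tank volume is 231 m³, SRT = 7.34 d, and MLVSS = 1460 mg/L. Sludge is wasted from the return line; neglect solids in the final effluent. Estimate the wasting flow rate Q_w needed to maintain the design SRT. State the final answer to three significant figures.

Q_w ≈ 5.09 m³/d

θ_c = V·X/(Q_w·X_r) when wasting from the recycle, so Q_w = V·X/(θ_c·X_r) = 231.0 × 1460 / (7.34 × 9030) = 5.088 m³/d.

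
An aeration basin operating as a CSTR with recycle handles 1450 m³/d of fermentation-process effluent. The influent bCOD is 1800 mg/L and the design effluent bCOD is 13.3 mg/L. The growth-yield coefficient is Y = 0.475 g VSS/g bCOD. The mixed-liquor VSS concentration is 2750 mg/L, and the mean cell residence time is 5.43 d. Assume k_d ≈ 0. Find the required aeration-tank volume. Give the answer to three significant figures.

Biomass mass balance (decay neglected): V·X = Y·Q·(S₀ − S)·θ_c, so V = 0.475 × 1450 × (1800 − 13.3) × 5.43 / 2750 = 2430 m³.

V ≈ 2430 m³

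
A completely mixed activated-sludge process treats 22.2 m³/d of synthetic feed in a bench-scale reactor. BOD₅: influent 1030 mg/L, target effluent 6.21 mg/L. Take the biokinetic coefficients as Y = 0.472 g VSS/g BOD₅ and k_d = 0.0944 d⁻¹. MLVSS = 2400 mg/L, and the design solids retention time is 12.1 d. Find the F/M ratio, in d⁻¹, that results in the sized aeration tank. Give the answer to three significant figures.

Steady-state biomass mass balance: V·X·(1 + k_d·θ_c) = Y·Q·(S₀ − S)·θ_c, so V = 0.472 × 22.2 × (1030 − 6.21) × 12.1 / [2400 × (1 + 0.0944 × 12.1)] = 1.3×10^5 / 5141 = 25.25 m³.
Food-to-microorganism ratio F/M = Q S₀ / (V X) = 22.2 × 1030 / (25.25 × 2400) = 0.3774 d⁻¹.

F/M ≈ 0.377 d⁻¹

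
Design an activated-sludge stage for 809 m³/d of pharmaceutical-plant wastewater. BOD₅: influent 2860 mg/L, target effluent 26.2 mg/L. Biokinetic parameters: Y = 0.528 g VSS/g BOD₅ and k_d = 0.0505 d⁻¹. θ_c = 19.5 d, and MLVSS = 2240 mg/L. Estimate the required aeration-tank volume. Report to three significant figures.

V ≈ 5310 m³

Rearranging the biomass balance for a CMAS with decay, V = Y·Q·ΔS·θ_c / [X·(1+k_d θ_c)] = 0.528 × 809 × (2860 − 26.2) × 19.5 / [2240 × (1 + 0.0505 × 19.5)] = 2.36×10^7 / 4446 = 5309 m³.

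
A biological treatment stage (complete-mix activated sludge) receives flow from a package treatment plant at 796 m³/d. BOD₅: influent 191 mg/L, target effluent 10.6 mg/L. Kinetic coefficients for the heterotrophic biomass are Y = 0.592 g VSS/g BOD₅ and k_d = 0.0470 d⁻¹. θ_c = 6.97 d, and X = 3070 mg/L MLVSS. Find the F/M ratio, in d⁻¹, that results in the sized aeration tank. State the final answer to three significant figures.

F/M ≈ 0.341 d⁻¹

Steady-state biomass mass balance: V·X·(1 + k_d·θ_c) = Y·Q·(S₀ − S)·θ_c, so V = 0.592 × 796 × (191 − 10.6) × 6.97 / [3070 × (1 + 0.0470 × 6.97)] = 5.93×10^5 / 4076 = 145.4 m³.
F/M = Q·S₀ / (V·X) = 796 × 191 / (145.4 × 3070) = 0.3406 g BOD₅·(g VSS·d)⁻¹.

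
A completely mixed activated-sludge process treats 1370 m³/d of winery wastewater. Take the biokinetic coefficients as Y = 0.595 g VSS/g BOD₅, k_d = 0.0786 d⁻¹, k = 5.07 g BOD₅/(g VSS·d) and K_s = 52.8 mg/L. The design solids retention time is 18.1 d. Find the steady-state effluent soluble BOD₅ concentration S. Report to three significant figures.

For a completely mixed reactor with recycle the Lawrence–McCarty relation gives S = K_s·(1 + k_d·θ_c) / [θ_c·(Y·k − k_d) − 1] = 52.8 × (1 + 0.0786 × 18.1) / [18.1 × (0.595 × 5.07 − 0.0786) − 1] = 127.9 / 52.18 = 2.452 mg/L.

S ≈ 2.45 mg/L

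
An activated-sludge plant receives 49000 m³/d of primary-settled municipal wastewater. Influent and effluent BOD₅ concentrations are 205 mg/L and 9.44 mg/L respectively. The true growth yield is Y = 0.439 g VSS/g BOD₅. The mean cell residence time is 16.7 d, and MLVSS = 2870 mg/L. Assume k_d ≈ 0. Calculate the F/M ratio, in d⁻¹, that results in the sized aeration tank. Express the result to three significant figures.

F/M ≈ 0.143 d⁻¹

V·X = Y·Q·ΔS·θ_c gives V = 0.439 × 49000 × (205 − 9.44) × 16.7 / 2870 = 24478 m³.
F/M = Q·S₀ / (V·X) = 49000 × 205 / (24478 × 2870) = 0.1430 g BOD₅·(g VSS·d)⁻¹.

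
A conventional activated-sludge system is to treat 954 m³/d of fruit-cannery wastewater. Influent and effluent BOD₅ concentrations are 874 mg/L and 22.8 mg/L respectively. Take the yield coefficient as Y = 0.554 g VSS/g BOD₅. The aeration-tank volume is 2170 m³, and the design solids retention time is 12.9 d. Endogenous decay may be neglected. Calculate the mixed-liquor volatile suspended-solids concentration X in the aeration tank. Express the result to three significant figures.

Without decay, X = Y Q (S₀−S) θ_c / V = 0.554 × 954 × (874 − 22.8) × 12.9 / 2170 = 2674 mg/L.

X ≈ 2670 mg/L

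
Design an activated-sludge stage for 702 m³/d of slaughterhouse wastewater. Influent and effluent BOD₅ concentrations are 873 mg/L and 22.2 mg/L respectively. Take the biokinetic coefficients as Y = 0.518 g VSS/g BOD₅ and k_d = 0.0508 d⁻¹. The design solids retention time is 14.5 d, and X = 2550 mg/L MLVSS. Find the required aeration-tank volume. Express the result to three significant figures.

Steady-state biomass mass balance: V·X·(1 + k_d·θ_c) = Y·Q·(S₀ − S)·θ_c, so V = 0.518 × 702 × (873 − 22.2) × 14.5 / [2550 × (1 + 0.0508 × 14.5)] = 4.49×10^6 / 4428 = 1013 m³.

V ≈ 1010 m³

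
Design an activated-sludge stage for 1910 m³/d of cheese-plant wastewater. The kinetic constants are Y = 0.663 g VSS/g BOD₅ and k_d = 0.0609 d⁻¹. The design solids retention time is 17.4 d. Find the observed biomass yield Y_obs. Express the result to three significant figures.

Correct the yield for decay: Y_obs = Y/(1 + k_d θ_c) = 0.663 / (1 + 0.0609 × 17.4) = 0.663 / 2.060 = 0.3219.

Y_obs ≈ 0.322 g VSS/g BOD₅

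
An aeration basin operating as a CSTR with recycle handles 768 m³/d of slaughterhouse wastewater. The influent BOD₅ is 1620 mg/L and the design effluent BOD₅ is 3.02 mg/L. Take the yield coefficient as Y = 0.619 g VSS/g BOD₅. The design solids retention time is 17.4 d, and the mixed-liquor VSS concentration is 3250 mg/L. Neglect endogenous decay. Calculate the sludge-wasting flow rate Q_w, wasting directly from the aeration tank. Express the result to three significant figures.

Q_w ≈ 237 m³/d

V·X = Y·Q·ΔS·θ_c gives V = 0.619 × 768 × (1620 − 3.02) × 17.4 / 3250 = 4115 m³.
Wasting from the aeration tank: Q_w = V / θ_c = 4115 / 17.4 = 236.5 m³/d.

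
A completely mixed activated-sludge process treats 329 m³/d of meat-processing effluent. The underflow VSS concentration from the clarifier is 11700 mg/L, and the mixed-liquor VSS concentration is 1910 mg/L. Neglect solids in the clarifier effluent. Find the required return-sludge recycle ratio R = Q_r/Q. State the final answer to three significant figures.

R ≈ 0.195

Mass balance around the secondary clarifier (neglecting effluent solids): R = X / (X_r − X) = 1910 / (11700 − 1910) = 0.1951.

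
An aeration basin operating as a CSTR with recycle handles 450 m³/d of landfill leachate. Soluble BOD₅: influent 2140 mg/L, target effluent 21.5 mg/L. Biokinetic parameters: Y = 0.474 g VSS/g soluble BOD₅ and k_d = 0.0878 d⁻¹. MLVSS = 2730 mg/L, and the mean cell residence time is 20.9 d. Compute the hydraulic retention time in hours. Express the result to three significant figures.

τ ≈ 65.1 h

From the SRT design equation V = Y Q (S₀−S) θ_c / [X (1 + k_d θ_c)] = 0.474 × 450 × (2140 − 21.5) × 20.9 / [2730 × (1 + 0.0878 × 20.9)] = 9.44×10^6 / 7740 = 1220 m³.
Hydraulic retention time τ = V/Q = 1220 / 450 = 2.712 d = 65.08 h.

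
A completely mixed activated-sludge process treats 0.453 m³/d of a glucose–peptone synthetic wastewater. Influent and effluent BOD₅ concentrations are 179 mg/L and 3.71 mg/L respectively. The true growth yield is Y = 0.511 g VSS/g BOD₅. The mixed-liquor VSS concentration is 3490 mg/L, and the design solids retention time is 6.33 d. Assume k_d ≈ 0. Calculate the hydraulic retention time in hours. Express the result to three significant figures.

Biomass mass balance (decay neglected): V·X = Y·Q·(S₀ − S)·θ_c, so V = 0.511 × 0.453 × (179 − 3.71) × 6.33 / 3490 = 0.07360 m³.
HRT = V/Q = 0.07360 m³ / 0.453 m³·d⁻¹ = 0.1625 d × 24 = 3.899 h.

τ ≈ 3.90 h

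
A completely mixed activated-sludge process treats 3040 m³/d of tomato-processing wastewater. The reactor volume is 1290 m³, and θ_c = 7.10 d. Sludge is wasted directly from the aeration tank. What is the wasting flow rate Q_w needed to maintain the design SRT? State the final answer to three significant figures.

Wasting from the aeration tank: Q_w = V / θ_c = 1290 / 7.10 = 181.7 m³/d.

Q_w ≈ 182 m³/d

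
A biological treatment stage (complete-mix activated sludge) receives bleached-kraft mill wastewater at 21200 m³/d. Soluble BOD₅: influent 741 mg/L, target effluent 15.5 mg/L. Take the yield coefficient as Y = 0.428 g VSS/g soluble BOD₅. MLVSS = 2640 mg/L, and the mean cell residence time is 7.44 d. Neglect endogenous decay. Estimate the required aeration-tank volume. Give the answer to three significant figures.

V·X = Y·Q·ΔS·θ_c gives V = 0.428 × 21200 × (741 − 15.5) × 7.44 / 2640 = 18552 m³.

V ≈ 18600 m³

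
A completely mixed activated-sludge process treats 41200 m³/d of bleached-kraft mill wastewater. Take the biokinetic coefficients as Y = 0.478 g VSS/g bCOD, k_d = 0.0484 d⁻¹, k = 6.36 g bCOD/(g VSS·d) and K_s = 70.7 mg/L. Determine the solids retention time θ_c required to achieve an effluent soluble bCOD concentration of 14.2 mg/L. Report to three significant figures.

θ_c ≈ 2.17 d

From 1/θ_c = Y·k·S/(K_s + S) − k_d: Y·k·S/(K_s+S) = 0.478 × 6.36 × 14.2 / (70.7 + 14.2) = 0.5085 d⁻¹.
1/θ_c = 0.5085 − 0.0484 = 0.4601 d⁻¹, so θ_c = 2.174 d.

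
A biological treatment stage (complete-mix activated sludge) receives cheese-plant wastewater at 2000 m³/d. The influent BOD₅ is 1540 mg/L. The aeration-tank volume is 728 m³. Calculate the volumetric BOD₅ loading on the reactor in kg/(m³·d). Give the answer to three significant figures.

Applied BOD₅ load per unit volume = Q·S₀/V = (2000 × 1540/1000)/728.0 = 4.231 kg BOD₅·m⁻³·d⁻¹.

L_v ≈ 4.23 kg BOD₅/(m³·d)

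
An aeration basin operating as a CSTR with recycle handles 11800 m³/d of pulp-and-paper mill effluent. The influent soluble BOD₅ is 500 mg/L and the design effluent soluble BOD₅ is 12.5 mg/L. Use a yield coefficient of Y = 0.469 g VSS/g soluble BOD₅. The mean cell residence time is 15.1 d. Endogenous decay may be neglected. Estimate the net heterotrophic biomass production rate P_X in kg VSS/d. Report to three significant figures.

P_X ≈ 2700 kg VSS/d

Since k_d ≈ 0, Y_obs = Y = 0.469 g VSS/g soluble BOD₅.
Q·(S₀ − S) = 11800 × (500 − 12.5) × 10⁻³ = 5752 kg/d removed.
Net biomass production P_X = Y_obs × Q·(S₀ − S) = 0.4690 × 5752 = 2698 kg VSS/d.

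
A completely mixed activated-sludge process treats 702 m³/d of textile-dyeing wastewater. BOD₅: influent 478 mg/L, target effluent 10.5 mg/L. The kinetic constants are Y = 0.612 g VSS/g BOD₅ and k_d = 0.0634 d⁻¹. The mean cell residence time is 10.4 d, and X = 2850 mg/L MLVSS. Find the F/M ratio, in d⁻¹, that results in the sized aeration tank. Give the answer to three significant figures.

Rearranging the biomass balance for a CMAS with decay, V = Y·Q·ΔS·θ_c / [X·(1+k_d θ_c)] = 0.612 × 702 × (478 − 10.5) × 10.4 / [2850 × (1 + 0.0634 × 10.4)] = 2.09×10^6 / 4729 = 441.7 m³.
F/M = Q·S₀ / (V·X) = 702 × 478 / (441.7 × 2850) = 0.2666 g BOD₅·(g VSS·d)⁻¹.

F/M ≈ 0.267 d⁻¹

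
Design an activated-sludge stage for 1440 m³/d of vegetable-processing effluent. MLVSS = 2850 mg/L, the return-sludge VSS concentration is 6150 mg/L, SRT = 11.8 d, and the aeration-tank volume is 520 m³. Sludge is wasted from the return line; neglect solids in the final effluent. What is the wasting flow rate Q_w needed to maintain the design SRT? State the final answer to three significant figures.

Wasting from the return line (neglecting effluent solids): Q_w = V·X / (θ_c·X_r) = 520.0 × 2850 / (11.8 × 6150) = 20.42 m³/d.

Q_w ≈ 20.4 m³/d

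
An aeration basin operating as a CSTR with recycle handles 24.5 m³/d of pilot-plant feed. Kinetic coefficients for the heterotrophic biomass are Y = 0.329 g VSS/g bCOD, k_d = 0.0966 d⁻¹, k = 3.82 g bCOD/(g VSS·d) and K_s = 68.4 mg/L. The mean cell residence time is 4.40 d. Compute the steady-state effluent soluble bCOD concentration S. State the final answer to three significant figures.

For a completely mixed reactor with recycle the Lawrence–McCarty relation gives S = K_s·(1 + k_d·θ_c) / [θ_c·(Y·k − k_d) − 1] = 68.4 × (1 + 0.0966 × 4.40) / [4.40 × (0.329 × 3.82 − 0.0966) − 1] = 97.47 / 4.105 = 23.75 mg/L.

S ≈ 23.7 mg/L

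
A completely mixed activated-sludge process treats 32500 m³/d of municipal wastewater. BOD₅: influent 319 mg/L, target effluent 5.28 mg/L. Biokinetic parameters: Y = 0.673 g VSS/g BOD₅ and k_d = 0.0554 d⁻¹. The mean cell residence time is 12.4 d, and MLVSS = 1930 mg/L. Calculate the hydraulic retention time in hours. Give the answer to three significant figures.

From the SRT design equation V = Y Q (S₀−S) θ_c / [X (1 + k_d θ_c)] = 0.673 × 32500 × (319 − 5.28) × 12.4 / [1930 × (1 + 0.0554 × 12.4)] = 8.51×10^7 / 3256 = 26134 m³.
τ = V/Q = 26134/32500 = 0.8041 d, or 19.30 h.

τ ≈ 19.3 h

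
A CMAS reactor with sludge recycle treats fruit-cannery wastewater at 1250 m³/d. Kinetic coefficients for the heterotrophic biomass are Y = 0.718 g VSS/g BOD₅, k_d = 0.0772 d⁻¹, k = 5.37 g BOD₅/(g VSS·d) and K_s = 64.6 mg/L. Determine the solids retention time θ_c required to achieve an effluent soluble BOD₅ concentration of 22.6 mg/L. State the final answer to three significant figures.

From 1/θ_c = Y·k·S/(K_s + S) − k_d: Y·k·S/(K_s+S) = 0.718 × 5.37 × 22.6 / (64.6 + 22.6) = 0.9993 d⁻¹.
Then 1/θ_c = μ − k_d = 0.9993 − 0.0772 = 0.9221 d⁻¹, giving θ_c = 1.084 d.

θ_c ≈ 1.08 d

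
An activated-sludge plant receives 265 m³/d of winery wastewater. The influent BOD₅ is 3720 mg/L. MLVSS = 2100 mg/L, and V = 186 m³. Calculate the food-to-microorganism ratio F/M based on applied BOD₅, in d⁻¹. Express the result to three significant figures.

F/M ≈ 2.52 d⁻¹

Food-to-microorganism ratio F/M = Q S₀ / (V X) = 265 × 3720 / (186.0 × 2100) = 2.524 d⁻¹.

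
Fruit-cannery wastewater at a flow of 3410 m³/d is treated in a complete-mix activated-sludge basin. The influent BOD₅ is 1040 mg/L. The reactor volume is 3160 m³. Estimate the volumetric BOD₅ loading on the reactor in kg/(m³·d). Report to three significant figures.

L_v ≈ 1.12 kg BOD₅/(m³·d)

Applied BOD₅ load per unit volume = Q·S₀/V = (3410 × 1040/1000)/3160 = 1.122 kg BOD₅·m⁻³·d⁻¹.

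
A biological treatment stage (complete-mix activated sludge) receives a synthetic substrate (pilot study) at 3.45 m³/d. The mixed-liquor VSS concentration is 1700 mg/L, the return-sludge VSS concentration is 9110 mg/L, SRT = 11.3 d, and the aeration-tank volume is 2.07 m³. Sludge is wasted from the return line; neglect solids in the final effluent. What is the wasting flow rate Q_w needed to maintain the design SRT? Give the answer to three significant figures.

Q_w ≈ 0.0342 m³/d

Q_w = (V·X)/(θ_c X_r) = 2.070 × 1700 / (11.3 × 9110) = 0.03418 m³/d.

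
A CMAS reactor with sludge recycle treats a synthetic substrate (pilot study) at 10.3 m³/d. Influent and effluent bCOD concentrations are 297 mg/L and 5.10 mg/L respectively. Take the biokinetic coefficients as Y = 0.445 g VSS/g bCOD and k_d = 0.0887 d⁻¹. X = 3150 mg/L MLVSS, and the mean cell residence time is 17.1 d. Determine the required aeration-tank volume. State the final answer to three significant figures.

V ≈ 2.89 m³

Steady-state biomass mass balance: V·X·(1 + k_d·θ_c) = Y·Q·(S₀ − S)·θ_c, so V = 0.445 × 10.3 × (297 − 5.10) × 17.1 / [3150 × (1 + 0.0887 × 17.1)] = 2.29×10^4 / 7928 = 2.886 m³.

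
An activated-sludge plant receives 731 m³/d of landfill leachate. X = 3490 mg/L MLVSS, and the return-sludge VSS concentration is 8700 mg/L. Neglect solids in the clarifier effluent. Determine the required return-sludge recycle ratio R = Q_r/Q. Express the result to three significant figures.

R ≈ 0.670

R = Q_r/Q = X/(X_r − X) = 3490 / (8700 − 3490) = 0.6699.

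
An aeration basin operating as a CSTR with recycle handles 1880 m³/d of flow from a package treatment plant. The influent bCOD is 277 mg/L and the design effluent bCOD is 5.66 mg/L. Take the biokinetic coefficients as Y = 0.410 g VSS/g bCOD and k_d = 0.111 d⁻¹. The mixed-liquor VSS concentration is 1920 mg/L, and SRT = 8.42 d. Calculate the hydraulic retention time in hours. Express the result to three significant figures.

Rearranging the biomass balance for a CMAS with decay, V = Y·Q·ΔS·θ_c / [X·(1+k_d θ_c)] = 0.410 × 1880 × (277 − 5.66) × 8.42 / [1920 × (1 + 0.111 × 8.42)] = 1.76×10^6 / 3714 = 474.1 m³.
Hydraulic retention time τ = V/Q = 474.1 / 1880 = 0.2522 d = 6.052 h.

τ ≈ 6.05 h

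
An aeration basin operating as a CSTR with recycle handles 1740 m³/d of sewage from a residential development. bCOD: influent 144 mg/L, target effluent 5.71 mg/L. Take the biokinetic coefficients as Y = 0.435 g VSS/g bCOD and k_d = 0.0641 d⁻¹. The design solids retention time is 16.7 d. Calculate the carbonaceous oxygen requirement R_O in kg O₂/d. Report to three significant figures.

R_O ≈ 169 kg O₂/d

Correct the yield for decay: Y_obs = Y/(1 + k_d θ_c) = 0.435 / (1 + 0.0641 × 16.7) = 0.435 / 2.070 = 0.2101.
ΔS = 144 − 5.71 = 138.3 mg/L, so the substrate removal rate is 1740 × 138.3/1000 = 240.6 kg bCOD/d.
Net sludge production P_X = 0.2101 × 240.6 = 50.55 kg VSS/d.
R_O = Q·(S₀ − S) − 1.42·P_X = 240.6 − 1.42 × 50.55 = 168.8 kg O₂/d.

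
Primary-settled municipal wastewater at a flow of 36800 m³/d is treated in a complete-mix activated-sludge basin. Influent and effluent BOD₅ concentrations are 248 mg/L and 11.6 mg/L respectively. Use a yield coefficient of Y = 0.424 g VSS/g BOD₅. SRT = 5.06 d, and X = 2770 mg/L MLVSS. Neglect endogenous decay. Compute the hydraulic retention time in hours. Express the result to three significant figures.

V·X = Y·Q·ΔS·θ_c gives V = 0.424 × 36800 × (248 − 11.6) × 5.06 / 2770 = 6738 m³.
HRT = V/Q = 6738 m³ / 36800 m³·d⁻¹ = 0.1831 d × 24 = 4.394 h.

τ ≈ 4.39 h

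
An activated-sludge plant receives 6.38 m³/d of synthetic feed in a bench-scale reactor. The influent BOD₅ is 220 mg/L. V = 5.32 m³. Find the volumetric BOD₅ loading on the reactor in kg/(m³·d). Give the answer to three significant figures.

L_v ≈ 0.264 kg BOD₅/(m³·d)

L_v = Q S₀ / V = 6.38 × 220 × 10⁻³ / 5.320 = 0.2638 kg/(m³·d).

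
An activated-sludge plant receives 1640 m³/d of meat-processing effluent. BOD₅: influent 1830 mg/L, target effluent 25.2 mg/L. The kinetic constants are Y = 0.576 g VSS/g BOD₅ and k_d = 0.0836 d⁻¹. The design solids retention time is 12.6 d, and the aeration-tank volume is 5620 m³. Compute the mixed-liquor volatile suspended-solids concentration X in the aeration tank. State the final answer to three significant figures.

X = Y·Q·ΔS·θ_c / [V·(1 + k_d θ_c)] = 0.576 × 1640 × (1830 − 25.2) × 12.6 / [5620 × (1 + 0.0836 × 12.6)] = 1862 mg/L.

X ≈ 1860 mg/L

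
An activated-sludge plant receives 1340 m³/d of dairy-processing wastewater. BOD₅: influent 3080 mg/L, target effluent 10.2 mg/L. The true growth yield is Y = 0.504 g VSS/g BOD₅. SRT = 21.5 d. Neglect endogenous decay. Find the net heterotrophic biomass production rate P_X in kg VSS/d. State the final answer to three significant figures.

Since k_d ≈ 0, Y_obs = Y = 0.504 g VSS/g BOD₅.
Mass of BOD₅ removed per day: Q(S₀ − S) = 1340 × 3070 g/m³ = 4114 kg/d.
P_X = Y_obs · Q(S₀ − S) = 0.5040 × 4114 = 2073 kg VSS/d.

P_X ≈ 2070 kg VSS/d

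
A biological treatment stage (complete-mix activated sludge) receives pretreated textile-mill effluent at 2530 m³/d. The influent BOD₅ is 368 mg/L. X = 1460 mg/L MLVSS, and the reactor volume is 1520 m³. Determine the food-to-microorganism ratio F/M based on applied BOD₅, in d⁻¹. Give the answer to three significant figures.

F/M ≈ 0.420 d⁻¹

Food-to-microorganism ratio F/M = Q S₀ / (V X) = 2530 × 368 / (1520 × 1460) = 0.4195 d⁻¹.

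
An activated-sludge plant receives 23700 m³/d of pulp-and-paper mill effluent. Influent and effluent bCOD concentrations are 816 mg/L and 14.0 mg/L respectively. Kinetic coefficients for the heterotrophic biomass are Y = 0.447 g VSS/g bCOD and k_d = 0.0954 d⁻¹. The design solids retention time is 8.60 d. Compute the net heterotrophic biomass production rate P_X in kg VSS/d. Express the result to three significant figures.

P_X ≈ 4670 kg VSS/d

The observed yield is Y_obs = Y/(1 + k_d·θ_c) = 0.447 / (1 + 0.0954 × 8.60) = 0.447 / 1.820 = 0.2455 g VSS per g bCOD removed.
Substrate removed = Q·(S₀ − S) = 23700 m³/d × (816 − 14.0) g/m³ = 1.9×10^7 g/d = 19007 kg/d.
Net biomass production P_X = Y_obs × Q·(S₀ − S) = 0.2455 × 19007 = 4667 kg VSS/d.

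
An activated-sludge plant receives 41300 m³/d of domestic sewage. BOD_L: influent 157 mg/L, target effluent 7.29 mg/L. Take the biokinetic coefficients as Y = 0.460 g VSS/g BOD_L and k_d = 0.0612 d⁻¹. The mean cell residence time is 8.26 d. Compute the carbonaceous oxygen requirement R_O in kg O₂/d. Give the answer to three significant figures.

Correct the yield for decay: Y_obs = Y/(1 + k_d θ_c) = 0.460 / (1 + 0.0612 × 8.26) = 0.460 / 1.506 = 0.3055.
Mass of BOD_L removed per day: Q(S₀ − S) = 41300 × 149.7 g/m³ = 6183 kg/d.
Net sludge production P_X = 0.3055 × 6183 = 1889 kg VSS/d.
Carbonaceous O₂ demand = substrate oxidised − cell-mass equivalent = 6183 − 1.42 × 1889 = 3500 kg O₂/d.

R_O ≈ 3500 kg O₂/d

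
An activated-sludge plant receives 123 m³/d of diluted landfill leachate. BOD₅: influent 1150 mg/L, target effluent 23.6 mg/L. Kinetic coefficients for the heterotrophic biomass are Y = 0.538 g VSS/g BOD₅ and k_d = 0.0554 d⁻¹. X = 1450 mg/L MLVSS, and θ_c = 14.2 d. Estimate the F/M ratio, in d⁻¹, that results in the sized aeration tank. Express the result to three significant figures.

From the SRT design equation V = Y Q (S₀−S) θ_c / [X (1 + k_d θ_c)] = 0.538 × 123 × (1150 − 23.6) × 14.2 / [1450 × (1 + 0.0554 × 14.2)] = 1.06×10^6 / 2591 = 408.6 m³.
Food-to-microorganism ratio F/M = Q S₀ / (V X) = 123 × 1150 / (408.6 × 1450) = 0.2388 d⁻¹.

F/M ≈ 0.239 d⁻¹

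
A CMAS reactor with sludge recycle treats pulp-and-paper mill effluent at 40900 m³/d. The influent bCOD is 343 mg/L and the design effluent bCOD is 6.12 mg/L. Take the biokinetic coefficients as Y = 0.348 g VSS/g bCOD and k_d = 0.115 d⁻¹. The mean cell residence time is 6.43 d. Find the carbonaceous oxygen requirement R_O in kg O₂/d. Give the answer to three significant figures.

Correct the yield for decay: Y_obs = Y/(1 + k_d θ_c) = 0.348 / (1 + 0.115 × 6.43) = 0.348 / 1.739 = 0.2001.
ΔS = 343 − 6.12 = 336.9 mg/L, so the substrate removal rate is 40900 × 336.9/1000 = 13778 kg bCOD/d.
P_X = Y_obs·Q·(S₀ − S) = 0.2001 × 13778 = 2757 kg VSS/d.
R_O = Q·ΔS − 1.42 P_X = 13778 − 3914 = 9864 kg O₂/d.

R_O ≈ 9860 kg O₂/d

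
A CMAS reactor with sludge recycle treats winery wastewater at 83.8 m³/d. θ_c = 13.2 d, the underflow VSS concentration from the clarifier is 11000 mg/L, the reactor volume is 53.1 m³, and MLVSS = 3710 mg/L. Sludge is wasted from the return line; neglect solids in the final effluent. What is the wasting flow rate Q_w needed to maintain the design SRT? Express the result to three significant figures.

θ_c = V·X/(Q_w·X_r) when wasting from the recycle, so Q_w = V·X/(θ_c·X_r) = 53.10 × 3710 / (13.2 × 11000) = 1.357 m³/d.

Q_w ≈ 1.36 m³/d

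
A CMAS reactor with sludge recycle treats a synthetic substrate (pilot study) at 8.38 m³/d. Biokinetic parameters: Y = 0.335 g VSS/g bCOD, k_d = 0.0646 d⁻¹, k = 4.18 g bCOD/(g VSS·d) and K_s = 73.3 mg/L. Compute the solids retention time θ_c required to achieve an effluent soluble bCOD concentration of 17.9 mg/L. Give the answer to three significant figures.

θ_c ≈ 4.76 d

Specific growth rate at S = 17.9 mg/L: μ = YkS/(K_s+S) = 0.335·4.18·17.9/(73.3+17.9) = 0.2748 d⁻¹.
θ_c = 1/(μ − k_d) = 1/(0.2748 − 0.0646) = 1/0.2102 = 4.756 d.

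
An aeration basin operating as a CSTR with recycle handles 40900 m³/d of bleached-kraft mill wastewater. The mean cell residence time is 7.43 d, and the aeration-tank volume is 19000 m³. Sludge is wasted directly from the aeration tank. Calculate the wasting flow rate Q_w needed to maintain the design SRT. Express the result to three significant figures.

For wasting at MLVSS concentration, Q_w = V/θ_c = 19000/7.43 = 2557 m³/d.

Q_w ≈ 2560 m³/d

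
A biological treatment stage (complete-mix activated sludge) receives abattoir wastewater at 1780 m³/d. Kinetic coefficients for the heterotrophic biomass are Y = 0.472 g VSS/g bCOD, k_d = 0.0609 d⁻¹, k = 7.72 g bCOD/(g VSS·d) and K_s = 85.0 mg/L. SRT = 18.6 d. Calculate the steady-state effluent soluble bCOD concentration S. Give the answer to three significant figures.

S ≈ 2.76 mg/L

From the Monod/SRT balance for a CMAS, S = K_s·(1+k_d θ_c)/[θ_c·(Y k − k_d) − 1] = 85.0 × (1 + 0.0609 × 18.6) / [18.6 × (0.472 × 7.72 − 0.0609) − 1] = 181.3 / 65.64 = 2.762 mg/L.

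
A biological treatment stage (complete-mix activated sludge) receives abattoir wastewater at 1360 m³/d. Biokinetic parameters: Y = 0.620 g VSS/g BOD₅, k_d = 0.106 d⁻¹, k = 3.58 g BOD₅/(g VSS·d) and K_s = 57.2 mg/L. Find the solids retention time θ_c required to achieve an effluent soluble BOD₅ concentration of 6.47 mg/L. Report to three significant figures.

At the target effluent, Y k S/(K_s+S) = 0.620×3.58×6.47/63.67 = 0.2256 d⁻¹.
1/θ_c = 0.2256 − 0.106 = 0.1196 d⁻¹, so θ_c = 8.365 d.

θ_c ≈ 8.36 d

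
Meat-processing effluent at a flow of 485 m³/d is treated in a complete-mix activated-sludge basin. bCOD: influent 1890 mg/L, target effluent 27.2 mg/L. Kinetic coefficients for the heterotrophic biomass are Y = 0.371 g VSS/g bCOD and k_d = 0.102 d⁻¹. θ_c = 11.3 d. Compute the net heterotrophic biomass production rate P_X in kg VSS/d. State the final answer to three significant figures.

Y_obs = Y / (1 + k_d θ_c) = 0.371 / (1 + 0.102 × 11.3) = 0.371 / 2.153 = 0.1723.
ΔS = 1890 − 27.2 = 1863 mg/L, so the substrate removal rate is 485 × 1863/1000 = 903.5 kg bCOD/d.
Net biomass production P_X = Y_obs × Q·(S₀ − S) = 0.1723 × 903.5 = 155.7 kg VSS/d.

P_X ≈ 156 kg VSS/d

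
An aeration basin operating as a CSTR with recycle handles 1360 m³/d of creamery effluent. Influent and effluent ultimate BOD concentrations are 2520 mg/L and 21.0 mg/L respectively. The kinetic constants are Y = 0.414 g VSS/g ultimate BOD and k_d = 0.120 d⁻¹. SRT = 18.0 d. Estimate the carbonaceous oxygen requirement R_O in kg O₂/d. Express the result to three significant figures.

R_O ≈ 2770 kg O₂/d

The observed yield is Y_obs = Y/(1 + k_d·θ_c) = 0.414 / (1 + 0.120 × 18.0) = 0.414 / 3.160 = 0.1310 g VSS per g ultimate BOD removed.
Mass of ultimate BOD removed per day: Q(S₀ − S) = 1360 × 2499 g/m³ = 3399 kg/d.
Biomass synthesised: P_X = Y_obs × 3399 = 445.3 kg VSS/d.
R_O = Q·ΔS − 1.42 P_X = 3399 − 632.3 = 2766 kg O₂/d.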